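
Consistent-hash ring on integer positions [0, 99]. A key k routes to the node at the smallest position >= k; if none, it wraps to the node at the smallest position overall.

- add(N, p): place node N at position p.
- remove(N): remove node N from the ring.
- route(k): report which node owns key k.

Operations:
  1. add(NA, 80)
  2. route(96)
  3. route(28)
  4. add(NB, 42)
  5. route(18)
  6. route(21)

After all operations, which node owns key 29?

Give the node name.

Op 1: add NA@80 -> ring=[80:NA]
Op 2: route key 96: none >= 96, wrap to smallest pos 80 -> NA
Op 3: route key 28: smallest pos >= 28 is 80 -> NA
Op 4: add NB@42 -> ring=[42:NB,80:NA]
Op 5: route key 18: smallest pos >= 18 is 42 -> NB
Op 6: route key 21: smallest pos >= 21 is 42 -> NB
Final route key 29: smallest pos >= 29 is 42 -> NB

Answer: NB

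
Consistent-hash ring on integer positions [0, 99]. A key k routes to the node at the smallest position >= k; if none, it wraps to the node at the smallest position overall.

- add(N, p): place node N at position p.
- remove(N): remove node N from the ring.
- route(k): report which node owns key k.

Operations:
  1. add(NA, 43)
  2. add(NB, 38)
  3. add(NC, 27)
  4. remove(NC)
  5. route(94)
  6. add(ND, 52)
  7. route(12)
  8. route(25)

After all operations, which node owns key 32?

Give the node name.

Op 1: add NA@43 -> ring=[43:NA]
Op 2: add NB@38 -> ring=[38:NB,43:NA]
Op 3: add NC@27 -> ring=[27:NC,38:NB,43:NA]
Op 4: remove NC -> ring=[38:NB,43:NA]
Op 5: route key 94: none >= 94, wrap to smallest pos 38 -> NB
Op 6: add ND@52 -> ring=[38:NB,43:NA,52:ND]
Op 7: route key 12: smallest pos >= 12 is 38 -> NB
Op 8: route key 25: smallest pos >= 25 is 38 -> NB
Final route key 32: smallest pos >= 32 is 38 -> NB

Answer: NB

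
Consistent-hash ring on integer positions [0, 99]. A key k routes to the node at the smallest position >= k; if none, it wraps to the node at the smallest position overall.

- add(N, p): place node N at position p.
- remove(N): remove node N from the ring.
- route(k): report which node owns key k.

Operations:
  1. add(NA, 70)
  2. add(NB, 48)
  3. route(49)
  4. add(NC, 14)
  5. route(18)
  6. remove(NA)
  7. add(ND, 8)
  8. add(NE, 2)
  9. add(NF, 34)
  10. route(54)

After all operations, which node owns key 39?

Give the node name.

Op 1: add NA@70 -> ring=[70:NA]
Op 2: add NB@48 -> ring=[48:NB,70:NA]
Op 3: route key 49: smallest pos >= 49 is 70 -> NA
Op 4: add NC@14 -> ring=[14:NC,48:NB,70:NA]
Op 5: route key 18: smallest pos >= 18 is 48 -> NB
Op 6: remove NA -> ring=[14:NC,48:NB]
Op 7: add ND@8 -> ring=[8:ND,14:NC,48:NB]
Op 8: add NE@2 -> ring=[2:NE,8:ND,14:NC,48:NB]
Op 9: add NF@34 -> ring=[2:NE,8:ND,14:NC,34:NF,48:NB]
Op 10: route key 54: none >= 54, wrap to smallest pos 2 -> NE
Final route key 39: smallest pos >= 39 is 48 -> NB

Answer: NB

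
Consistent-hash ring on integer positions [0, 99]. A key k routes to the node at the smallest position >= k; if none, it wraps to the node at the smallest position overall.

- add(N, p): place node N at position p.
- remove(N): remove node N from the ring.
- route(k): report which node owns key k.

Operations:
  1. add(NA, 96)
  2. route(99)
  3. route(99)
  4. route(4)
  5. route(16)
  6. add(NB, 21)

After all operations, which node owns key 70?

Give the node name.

Op 1: add NA@96 -> ring=[96:NA]
Op 2: route key 99: none >= 99, wrap to smallest pos 96 -> NA
Op 3: route key 99: none >= 99, wrap to smallest pos 96 -> NA
Op 4: route key 4: smallest pos >= 4 is 96 -> NA
Op 5: route key 16: smallest pos >= 16 is 96 -> NA
Op 6: add NB@21 -> ring=[21:NB,96:NA]
Final route key 70: smallest pos >= 70 is 96 -> NA

Answer: NA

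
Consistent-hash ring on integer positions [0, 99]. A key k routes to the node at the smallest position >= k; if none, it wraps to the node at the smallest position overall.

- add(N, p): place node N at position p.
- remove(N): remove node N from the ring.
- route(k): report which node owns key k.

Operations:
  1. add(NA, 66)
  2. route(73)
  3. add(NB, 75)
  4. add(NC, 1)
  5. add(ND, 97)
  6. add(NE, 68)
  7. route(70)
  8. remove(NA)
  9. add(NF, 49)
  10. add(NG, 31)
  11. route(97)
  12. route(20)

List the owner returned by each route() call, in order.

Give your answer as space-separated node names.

Answer: NA NB ND NG

Derivation:
Op 1: add NA@66 -> ring=[66:NA]
Op 2: route key 73: none >= 73, wrap to smallest pos 66 -> NA
Op 3: add NB@75 -> ring=[66:NA,75:NB]
Op 4: add NC@1 -> ring=[1:NC,66:NA,75:NB]
Op 5: add ND@97 -> ring=[1:NC,66:NA,75:NB,97:ND]
Op 6: add NE@68 -> ring=[1:NC,66:NA,68:NE,75:NB,97:ND]
Op 7: route key 70: smallest pos >= 70 is 75 -> NB
Op 8: remove NA -> ring=[1:NC,68:NE,75:NB,97:ND]
Op 9: add NF@49 -> ring=[1:NC,49:NF,68:NE,75:NB,97:ND]
Op 10: add NG@31 -> ring=[1:NC,31:NG,49:NF,68:NE,75:NB,97:ND]
Op 11: route key 97: smallest pos >= 97 is 97 -> ND
Op 12: route key 20: smallest pos >= 20 is 31 -> NG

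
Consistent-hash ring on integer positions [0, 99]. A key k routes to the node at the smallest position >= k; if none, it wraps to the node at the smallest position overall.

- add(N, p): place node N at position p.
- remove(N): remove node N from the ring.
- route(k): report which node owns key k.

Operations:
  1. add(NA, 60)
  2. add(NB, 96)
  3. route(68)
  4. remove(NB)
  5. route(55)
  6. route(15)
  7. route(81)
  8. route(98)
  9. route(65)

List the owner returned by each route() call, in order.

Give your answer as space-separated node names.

Answer: NB NA NA NA NA NA

Derivation:
Op 1: add NA@60 -> ring=[60:NA]
Op 2: add NB@96 -> ring=[60:NA,96:NB]
Op 3: route key 68: smallest pos >= 68 is 96 -> NB
Op 4: remove NB -> ring=[60:NA]
Op 5: route key 55: smallest pos >= 55 is 60 -> NA
Op 6: route key 15: smallest pos >= 15 is 60 -> NA
Op 7: route key 81: none >= 81, wrap to smallest pos 60 -> NA
Op 8: route key 98: none >= 98, wrap to smallest pos 60 -> NA
Op 9: route key 65: none >= 65, wrap to smallest pos 60 -> NA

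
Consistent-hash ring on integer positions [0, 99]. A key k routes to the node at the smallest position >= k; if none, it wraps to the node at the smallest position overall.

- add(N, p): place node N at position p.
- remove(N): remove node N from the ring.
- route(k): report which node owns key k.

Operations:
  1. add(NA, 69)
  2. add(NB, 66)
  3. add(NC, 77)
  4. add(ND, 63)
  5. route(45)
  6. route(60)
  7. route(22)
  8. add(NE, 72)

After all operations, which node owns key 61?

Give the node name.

Answer: ND

Derivation:
Op 1: add NA@69 -> ring=[69:NA]
Op 2: add NB@66 -> ring=[66:NB,69:NA]
Op 3: add NC@77 -> ring=[66:NB,69:NA,77:NC]
Op 4: add ND@63 -> ring=[63:ND,66:NB,69:NA,77:NC]
Op 5: route key 45: smallest pos >= 45 is 63 -> ND
Op 6: route key 60: smallest pos >= 60 is 63 -> ND
Op 7: route key 22: smallest pos >= 22 is 63 -> ND
Op 8: add NE@72 -> ring=[63:ND,66:NB,69:NA,72:NE,77:NC]
Final route key 61: smallest pos >= 61 is 63 -> ND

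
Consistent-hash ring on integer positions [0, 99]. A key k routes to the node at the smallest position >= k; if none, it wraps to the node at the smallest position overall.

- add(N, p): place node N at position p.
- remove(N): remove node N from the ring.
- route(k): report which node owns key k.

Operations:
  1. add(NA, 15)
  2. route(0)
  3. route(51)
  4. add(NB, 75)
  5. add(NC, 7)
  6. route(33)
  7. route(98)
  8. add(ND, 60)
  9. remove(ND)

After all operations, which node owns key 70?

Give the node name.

Answer: NB

Derivation:
Op 1: add NA@15 -> ring=[15:NA]
Op 2: route key 0: smallest pos >= 0 is 15 -> NA
Op 3: route key 51: none >= 51, wrap to smallest pos 15 -> NA
Op 4: add NB@75 -> ring=[15:NA,75:NB]
Op 5: add NC@7 -> ring=[7:NC,15:NA,75:NB]
Op 6: route key 33: smallest pos >= 33 is 75 -> NB
Op 7: route key 98: none >= 98, wrap to smallest pos 7 -> NC
Op 8: add ND@60 -> ring=[7:NC,15:NA,60:ND,75:NB]
Op 9: remove ND -> ring=[7:NC,15:NA,75:NB]
Final route key 70: smallest pos >= 70 is 75 -> NB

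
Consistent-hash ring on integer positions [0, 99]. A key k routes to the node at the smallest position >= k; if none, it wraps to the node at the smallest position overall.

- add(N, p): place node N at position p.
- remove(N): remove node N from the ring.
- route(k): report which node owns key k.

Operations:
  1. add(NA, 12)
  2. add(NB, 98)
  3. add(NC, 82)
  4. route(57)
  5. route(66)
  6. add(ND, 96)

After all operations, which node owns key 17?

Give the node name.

Answer: NC

Derivation:
Op 1: add NA@12 -> ring=[12:NA]
Op 2: add NB@98 -> ring=[12:NA,98:NB]
Op 3: add NC@82 -> ring=[12:NA,82:NC,98:NB]
Op 4: route key 57: smallest pos >= 57 is 82 -> NC
Op 5: route key 66: smallest pos >= 66 is 82 -> NC
Op 6: add ND@96 -> ring=[12:NA,82:NC,96:ND,98:NB]
Final route key 17: smallest pos >= 17 is 82 -> NC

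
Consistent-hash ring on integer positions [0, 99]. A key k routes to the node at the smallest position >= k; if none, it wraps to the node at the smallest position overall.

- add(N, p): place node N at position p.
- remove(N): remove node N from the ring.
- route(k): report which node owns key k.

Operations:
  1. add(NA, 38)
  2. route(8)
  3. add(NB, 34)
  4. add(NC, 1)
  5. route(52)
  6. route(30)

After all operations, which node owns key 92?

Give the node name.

Op 1: add NA@38 -> ring=[38:NA]
Op 2: route key 8: smallest pos >= 8 is 38 -> NA
Op 3: add NB@34 -> ring=[34:NB,38:NA]
Op 4: add NC@1 -> ring=[1:NC,34:NB,38:NA]
Op 5: route key 52: none >= 52, wrap to smallest pos 1 -> NC
Op 6: route key 30: smallest pos >= 30 is 34 -> NB
Final route key 92: none >= 92, wrap to smallest pos 1 -> NC

Answer: NC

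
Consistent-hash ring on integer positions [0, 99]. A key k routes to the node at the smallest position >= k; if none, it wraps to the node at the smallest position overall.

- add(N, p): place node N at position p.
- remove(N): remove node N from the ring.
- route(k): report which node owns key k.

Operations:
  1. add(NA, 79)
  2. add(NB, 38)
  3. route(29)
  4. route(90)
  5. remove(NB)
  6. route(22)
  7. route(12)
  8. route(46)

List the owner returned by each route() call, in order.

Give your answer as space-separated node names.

Answer: NB NB NA NA NA

Derivation:
Op 1: add NA@79 -> ring=[79:NA]
Op 2: add NB@38 -> ring=[38:NB,79:NA]
Op 3: route key 29: smallest pos >= 29 is 38 -> NB
Op 4: route key 90: none >= 90, wrap to smallest pos 38 -> NB
Op 5: remove NB -> ring=[79:NA]
Op 6: route key 22: smallest pos >= 22 is 79 -> NA
Op 7: route key 12: smallest pos >= 12 is 79 -> NA
Op 8: route key 46: smallest pos >= 46 is 79 -> NA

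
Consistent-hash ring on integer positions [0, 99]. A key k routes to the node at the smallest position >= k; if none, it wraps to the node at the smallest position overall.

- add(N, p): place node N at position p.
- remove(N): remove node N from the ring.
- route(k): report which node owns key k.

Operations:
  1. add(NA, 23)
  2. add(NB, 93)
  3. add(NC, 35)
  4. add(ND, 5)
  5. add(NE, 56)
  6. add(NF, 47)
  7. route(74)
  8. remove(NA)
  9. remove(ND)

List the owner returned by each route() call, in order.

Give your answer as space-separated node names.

Op 1: add NA@23 -> ring=[23:NA]
Op 2: add NB@93 -> ring=[23:NA,93:NB]
Op 3: add NC@35 -> ring=[23:NA,35:NC,93:NB]
Op 4: add ND@5 -> ring=[5:ND,23:NA,35:NC,93:NB]
Op 5: add NE@56 -> ring=[5:ND,23:NA,35:NC,56:NE,93:NB]
Op 6: add NF@47 -> ring=[5:ND,23:NA,35:NC,47:NF,56:NE,93:NB]
Op 7: route key 74: smallest pos >= 74 is 93 -> NB
Op 8: remove NA -> ring=[5:ND,35:NC,47:NF,56:NE,93:NB]
Op 9: remove ND -> ring=[35:NC,47:NF,56:NE,93:NB]

Answer: NB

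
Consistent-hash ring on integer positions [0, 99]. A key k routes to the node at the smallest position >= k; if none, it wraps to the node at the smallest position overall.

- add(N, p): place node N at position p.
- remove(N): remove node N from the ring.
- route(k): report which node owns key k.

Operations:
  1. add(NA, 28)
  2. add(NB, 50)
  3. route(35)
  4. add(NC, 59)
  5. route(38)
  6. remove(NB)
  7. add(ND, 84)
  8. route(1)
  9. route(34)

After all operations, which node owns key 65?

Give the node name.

Op 1: add NA@28 -> ring=[28:NA]
Op 2: add NB@50 -> ring=[28:NA,50:NB]
Op 3: route key 35: smallest pos >= 35 is 50 -> NB
Op 4: add NC@59 -> ring=[28:NA,50:NB,59:NC]
Op 5: route key 38: smallest pos >= 38 is 50 -> NB
Op 6: remove NB -> ring=[28:NA,59:NC]
Op 7: add ND@84 -> ring=[28:NA,59:NC,84:ND]
Op 8: route key 1: smallest pos >= 1 is 28 -> NA
Op 9: route key 34: smallest pos >= 34 is 59 -> NC
Final route key 65: smallest pos >= 65 is 84 -> ND

Answer: ND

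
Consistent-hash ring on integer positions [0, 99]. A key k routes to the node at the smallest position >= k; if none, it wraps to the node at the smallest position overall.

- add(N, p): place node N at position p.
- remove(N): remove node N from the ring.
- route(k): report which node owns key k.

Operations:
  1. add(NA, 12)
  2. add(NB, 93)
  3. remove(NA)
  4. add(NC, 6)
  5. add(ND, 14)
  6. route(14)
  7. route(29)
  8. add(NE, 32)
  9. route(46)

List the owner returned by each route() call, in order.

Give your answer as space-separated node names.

Op 1: add NA@12 -> ring=[12:NA]
Op 2: add NB@93 -> ring=[12:NA,93:NB]
Op 3: remove NA -> ring=[93:NB]
Op 4: add NC@6 -> ring=[6:NC,93:NB]
Op 5: add ND@14 -> ring=[6:NC,14:ND,93:NB]
Op 6: route key 14: smallest pos >= 14 is 14 -> ND
Op 7: route key 29: smallest pos >= 29 is 93 -> NB
Op 8: add NE@32 -> ring=[6:NC,14:ND,32:NE,93:NB]
Op 9: route key 46: smallest pos >= 46 is 93 -> NB

Answer: ND NB NB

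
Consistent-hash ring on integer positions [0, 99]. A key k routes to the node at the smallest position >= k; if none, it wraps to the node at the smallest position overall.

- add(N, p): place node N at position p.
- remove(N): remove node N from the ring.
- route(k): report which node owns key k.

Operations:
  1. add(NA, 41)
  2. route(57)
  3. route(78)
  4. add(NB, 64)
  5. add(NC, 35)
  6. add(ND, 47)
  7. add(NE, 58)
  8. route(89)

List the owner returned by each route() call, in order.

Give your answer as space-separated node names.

Answer: NA NA NC

Derivation:
Op 1: add NA@41 -> ring=[41:NA]
Op 2: route key 57: none >= 57, wrap to smallest pos 41 -> NA
Op 3: route key 78: none >= 78, wrap to smallest pos 41 -> NA
Op 4: add NB@64 -> ring=[41:NA,64:NB]
Op 5: add NC@35 -> ring=[35:NC,41:NA,64:NB]
Op 6: add ND@47 -> ring=[35:NC,41:NA,47:ND,64:NB]
Op 7: add NE@58 -> ring=[35:NC,41:NA,47:ND,58:NE,64:NB]
Op 8: route key 89: none >= 89, wrap to smallest pos 35 -> NC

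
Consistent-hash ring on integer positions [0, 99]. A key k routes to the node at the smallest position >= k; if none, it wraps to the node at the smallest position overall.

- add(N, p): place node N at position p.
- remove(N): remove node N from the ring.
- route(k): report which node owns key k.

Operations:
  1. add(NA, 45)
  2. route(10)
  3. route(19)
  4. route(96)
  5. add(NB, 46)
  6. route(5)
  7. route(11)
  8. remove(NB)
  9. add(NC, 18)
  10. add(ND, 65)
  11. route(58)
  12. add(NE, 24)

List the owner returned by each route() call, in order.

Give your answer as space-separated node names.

Op 1: add NA@45 -> ring=[45:NA]
Op 2: route key 10: smallest pos >= 10 is 45 -> NA
Op 3: route key 19: smallest pos >= 19 is 45 -> NA
Op 4: route key 96: none >= 96, wrap to smallest pos 45 -> NA
Op 5: add NB@46 -> ring=[45:NA,46:NB]
Op 6: route key 5: smallest pos >= 5 is 45 -> NA
Op 7: route key 11: smallest pos >= 11 is 45 -> NA
Op 8: remove NB -> ring=[45:NA]
Op 9: add NC@18 -> ring=[18:NC,45:NA]
Op 10: add ND@65 -> ring=[18:NC,45:NA,65:ND]
Op 11: route key 58: smallest pos >= 58 is 65 -> ND
Op 12: add NE@24 -> ring=[18:NC,24:NE,45:NA,65:ND]

Answer: NA NA NA NA NA ND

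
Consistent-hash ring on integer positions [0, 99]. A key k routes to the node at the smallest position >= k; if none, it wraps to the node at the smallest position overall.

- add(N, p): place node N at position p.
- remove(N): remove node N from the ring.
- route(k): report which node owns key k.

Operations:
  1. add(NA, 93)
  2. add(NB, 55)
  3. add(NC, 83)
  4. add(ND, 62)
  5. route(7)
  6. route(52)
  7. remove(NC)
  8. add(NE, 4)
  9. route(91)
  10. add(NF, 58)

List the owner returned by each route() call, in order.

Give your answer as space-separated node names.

Op 1: add NA@93 -> ring=[93:NA]
Op 2: add NB@55 -> ring=[55:NB,93:NA]
Op 3: add NC@83 -> ring=[55:NB,83:NC,93:NA]
Op 4: add ND@62 -> ring=[55:NB,62:ND,83:NC,93:NA]
Op 5: route key 7: smallest pos >= 7 is 55 -> NB
Op 6: route key 52: smallest pos >= 52 is 55 -> NB
Op 7: remove NC -> ring=[55:NB,62:ND,93:NA]
Op 8: add NE@4 -> ring=[4:NE,55:NB,62:ND,93:NA]
Op 9: route key 91: smallest pos >= 91 is 93 -> NA
Op 10: add NF@58 -> ring=[4:NE,55:NB,58:NF,62:ND,93:NA]

Answer: NB NB NA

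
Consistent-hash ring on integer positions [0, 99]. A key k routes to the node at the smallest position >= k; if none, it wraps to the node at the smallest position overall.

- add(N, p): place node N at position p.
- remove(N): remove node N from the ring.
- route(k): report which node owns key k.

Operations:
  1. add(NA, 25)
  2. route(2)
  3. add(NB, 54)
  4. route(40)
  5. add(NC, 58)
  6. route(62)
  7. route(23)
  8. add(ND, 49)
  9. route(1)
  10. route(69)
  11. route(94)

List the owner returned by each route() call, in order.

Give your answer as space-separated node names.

Op 1: add NA@25 -> ring=[25:NA]
Op 2: route key 2: smallest pos >= 2 is 25 -> NA
Op 3: add NB@54 -> ring=[25:NA,54:NB]
Op 4: route key 40: smallest pos >= 40 is 54 -> NB
Op 5: add NC@58 -> ring=[25:NA,54:NB,58:NC]
Op 6: route key 62: none >= 62, wrap to smallest pos 25 -> NA
Op 7: route key 23: smallest pos >= 23 is 25 -> NA
Op 8: add ND@49 -> ring=[25:NA,49:ND,54:NB,58:NC]
Op 9: route key 1: smallest pos >= 1 is 25 -> NA
Op 10: route key 69: none >= 69, wrap to smallest pos 25 -> NA
Op 11: route key 94: none >= 94, wrap to smallest pos 25 -> NA

Answer: NA NB NA NA NA NA NA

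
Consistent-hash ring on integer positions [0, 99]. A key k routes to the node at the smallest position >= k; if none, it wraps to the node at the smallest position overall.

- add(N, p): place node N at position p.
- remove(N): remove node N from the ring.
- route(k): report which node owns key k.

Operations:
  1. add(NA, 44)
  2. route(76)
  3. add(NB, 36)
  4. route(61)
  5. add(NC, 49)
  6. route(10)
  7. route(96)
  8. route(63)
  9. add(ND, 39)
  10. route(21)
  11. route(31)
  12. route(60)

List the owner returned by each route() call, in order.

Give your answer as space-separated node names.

Op 1: add NA@44 -> ring=[44:NA]
Op 2: route key 76: none >= 76, wrap to smallest pos 44 -> NA
Op 3: add NB@36 -> ring=[36:NB,44:NA]
Op 4: route key 61: none >= 61, wrap to smallest pos 36 -> NB
Op 5: add NC@49 -> ring=[36:NB,44:NA,49:NC]
Op 6: route key 10: smallest pos >= 10 is 36 -> NB
Op 7: route key 96: none >= 96, wrap to smallest pos 36 -> NB
Op 8: route key 63: none >= 63, wrap to smallest pos 36 -> NB
Op 9: add ND@39 -> ring=[36:NB,39:ND,44:NA,49:NC]
Op 10: route key 21: smallest pos >= 21 is 36 -> NB
Op 11: route key 31: smallest pos >= 31 is 36 -> NB
Op 12: route key 60: none >= 60, wrap to smallest pos 36 -> NB

Answer: NA NB NB NB NB NB NB NB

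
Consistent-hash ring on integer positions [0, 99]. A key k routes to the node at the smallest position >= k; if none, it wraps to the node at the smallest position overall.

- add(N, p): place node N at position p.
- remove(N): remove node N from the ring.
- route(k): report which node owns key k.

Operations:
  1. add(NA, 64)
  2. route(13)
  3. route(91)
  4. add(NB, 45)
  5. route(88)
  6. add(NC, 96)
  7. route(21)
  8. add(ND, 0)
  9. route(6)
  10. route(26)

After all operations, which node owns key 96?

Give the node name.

Answer: NC

Derivation:
Op 1: add NA@64 -> ring=[64:NA]
Op 2: route key 13: smallest pos >= 13 is 64 -> NA
Op 3: route key 91: none >= 91, wrap to smallest pos 64 -> NA
Op 4: add NB@45 -> ring=[45:NB,64:NA]
Op 5: route key 88: none >= 88, wrap to smallest pos 45 -> NB
Op 6: add NC@96 -> ring=[45:NB,64:NA,96:NC]
Op 7: route key 21: smallest pos >= 21 is 45 -> NB
Op 8: add ND@0 -> ring=[0:ND,45:NB,64:NA,96:NC]
Op 9: route key 6: smallest pos >= 6 is 45 -> NB
Op 10: route key 26: smallest pos >= 26 is 45 -> NB
Final route key 96: smallest pos >= 96 is 96 -> NC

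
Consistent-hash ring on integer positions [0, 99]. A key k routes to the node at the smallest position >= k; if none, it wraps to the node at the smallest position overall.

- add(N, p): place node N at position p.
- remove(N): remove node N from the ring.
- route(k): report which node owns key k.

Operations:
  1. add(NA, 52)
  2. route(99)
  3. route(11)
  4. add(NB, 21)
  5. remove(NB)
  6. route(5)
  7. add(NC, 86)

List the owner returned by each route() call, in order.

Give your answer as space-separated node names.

Op 1: add NA@52 -> ring=[52:NA]
Op 2: route key 99: none >= 99, wrap to smallest pos 52 -> NA
Op 3: route key 11: smallest pos >= 11 is 52 -> NA
Op 4: add NB@21 -> ring=[21:NB,52:NA]
Op 5: remove NB -> ring=[52:NA]
Op 6: route key 5: smallest pos >= 5 is 52 -> NA
Op 7: add NC@86 -> ring=[52:NA,86:NC]

Answer: NA NA NA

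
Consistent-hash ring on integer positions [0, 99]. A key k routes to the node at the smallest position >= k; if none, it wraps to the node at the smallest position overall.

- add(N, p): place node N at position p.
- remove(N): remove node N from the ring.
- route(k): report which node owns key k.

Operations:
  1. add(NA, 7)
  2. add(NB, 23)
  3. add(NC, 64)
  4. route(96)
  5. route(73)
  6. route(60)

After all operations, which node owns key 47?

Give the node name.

Answer: NC

Derivation:
Op 1: add NA@7 -> ring=[7:NA]
Op 2: add NB@23 -> ring=[7:NA,23:NB]
Op 3: add NC@64 -> ring=[7:NA,23:NB,64:NC]
Op 4: route key 96: none >= 96, wrap to smallest pos 7 -> NA
Op 5: route key 73: none >= 73, wrap to smallest pos 7 -> NA
Op 6: route key 60: smallest pos >= 60 is 64 -> NC
Final route key 47: smallest pos >= 47 is 64 -> NC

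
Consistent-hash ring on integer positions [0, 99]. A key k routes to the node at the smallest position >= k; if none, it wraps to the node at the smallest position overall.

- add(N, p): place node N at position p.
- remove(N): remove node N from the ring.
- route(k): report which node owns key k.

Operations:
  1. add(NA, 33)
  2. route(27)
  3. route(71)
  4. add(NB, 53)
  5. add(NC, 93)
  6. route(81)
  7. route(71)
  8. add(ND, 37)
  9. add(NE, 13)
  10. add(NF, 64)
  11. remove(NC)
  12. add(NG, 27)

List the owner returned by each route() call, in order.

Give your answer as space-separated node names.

Op 1: add NA@33 -> ring=[33:NA]
Op 2: route key 27: smallest pos >= 27 is 33 -> NA
Op 3: route key 71: none >= 71, wrap to smallest pos 33 -> NA
Op 4: add NB@53 -> ring=[33:NA,53:NB]
Op 5: add NC@93 -> ring=[33:NA,53:NB,93:NC]
Op 6: route key 81: smallest pos >= 81 is 93 -> NC
Op 7: route key 71: smallest pos >= 71 is 93 -> NC
Op 8: add ND@37 -> ring=[33:NA,37:ND,53:NB,93:NC]
Op 9: add NE@13 -> ring=[13:NE,33:NA,37:ND,53:NB,93:NC]
Op 10: add NF@64 -> ring=[13:NE,33:NA,37:ND,53:NB,64:NF,93:NC]
Op 11: remove NC -> ring=[13:NE,33:NA,37:ND,53:NB,64:NF]
Op 12: add NG@27 -> ring=[13:NE,27:NG,33:NA,37:ND,53:NB,64:NF]

Answer: NA NA NC NC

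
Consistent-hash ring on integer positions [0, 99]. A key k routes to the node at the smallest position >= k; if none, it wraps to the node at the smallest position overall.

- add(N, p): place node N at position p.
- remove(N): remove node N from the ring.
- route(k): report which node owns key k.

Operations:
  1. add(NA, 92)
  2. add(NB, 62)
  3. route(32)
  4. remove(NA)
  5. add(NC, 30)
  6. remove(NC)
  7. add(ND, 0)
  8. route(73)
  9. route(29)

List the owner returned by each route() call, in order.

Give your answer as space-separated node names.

Op 1: add NA@92 -> ring=[92:NA]
Op 2: add NB@62 -> ring=[62:NB,92:NA]
Op 3: route key 32: smallest pos >= 32 is 62 -> NB
Op 4: remove NA -> ring=[62:NB]
Op 5: add NC@30 -> ring=[30:NC,62:NB]
Op 6: remove NC -> ring=[62:NB]
Op 7: add ND@0 -> ring=[0:ND,62:NB]
Op 8: route key 73: none >= 73, wrap to smallest pos 0 -> ND
Op 9: route key 29: smallest pos >= 29 is 62 -> NB

Answer: NB ND NB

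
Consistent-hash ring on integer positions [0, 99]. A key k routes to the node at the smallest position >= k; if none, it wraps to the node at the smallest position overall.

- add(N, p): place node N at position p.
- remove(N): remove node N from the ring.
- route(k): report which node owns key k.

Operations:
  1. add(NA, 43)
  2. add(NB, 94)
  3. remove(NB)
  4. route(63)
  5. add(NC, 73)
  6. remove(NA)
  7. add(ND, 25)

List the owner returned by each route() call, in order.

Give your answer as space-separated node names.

Answer: NA

Derivation:
Op 1: add NA@43 -> ring=[43:NA]
Op 2: add NB@94 -> ring=[43:NA,94:NB]
Op 3: remove NB -> ring=[43:NA]
Op 4: route key 63: none >= 63, wrap to smallest pos 43 -> NA
Op 5: add NC@73 -> ring=[43:NA,73:NC]
Op 6: remove NA -> ring=[73:NC]
Op 7: add ND@25 -> ring=[25:ND,73:NC]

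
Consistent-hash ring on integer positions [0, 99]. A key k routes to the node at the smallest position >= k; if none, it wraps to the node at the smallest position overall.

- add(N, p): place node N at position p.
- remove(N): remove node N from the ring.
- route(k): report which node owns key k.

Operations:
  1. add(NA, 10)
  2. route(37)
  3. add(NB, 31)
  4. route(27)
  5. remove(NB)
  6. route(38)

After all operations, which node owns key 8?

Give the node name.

Answer: NA

Derivation:
Op 1: add NA@10 -> ring=[10:NA]
Op 2: route key 37: none >= 37, wrap to smallest pos 10 -> NA
Op 3: add NB@31 -> ring=[10:NA,31:NB]
Op 4: route key 27: smallest pos >= 27 is 31 -> NB
Op 5: remove NB -> ring=[10:NA]
Op 6: route key 38: none >= 38, wrap to smallest pos 10 -> NA
Final route key 8: smallest pos >= 8 is 10 -> NA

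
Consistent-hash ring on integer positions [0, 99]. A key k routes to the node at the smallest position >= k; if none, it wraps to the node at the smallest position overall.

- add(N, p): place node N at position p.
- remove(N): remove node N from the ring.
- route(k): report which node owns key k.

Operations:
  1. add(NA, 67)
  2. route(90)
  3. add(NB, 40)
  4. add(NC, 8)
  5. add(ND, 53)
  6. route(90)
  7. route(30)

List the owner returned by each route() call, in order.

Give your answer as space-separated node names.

Answer: NA NC NB

Derivation:
Op 1: add NA@67 -> ring=[67:NA]
Op 2: route key 90: none >= 90, wrap to smallest pos 67 -> NA
Op 3: add NB@40 -> ring=[40:NB,67:NA]
Op 4: add NC@8 -> ring=[8:NC,40:NB,67:NA]
Op 5: add ND@53 -> ring=[8:NC,40:NB,53:ND,67:NA]
Op 6: route key 90: none >= 90, wrap to smallest pos 8 -> NC
Op 7: route key 30: smallest pos >= 30 is 40 -> NB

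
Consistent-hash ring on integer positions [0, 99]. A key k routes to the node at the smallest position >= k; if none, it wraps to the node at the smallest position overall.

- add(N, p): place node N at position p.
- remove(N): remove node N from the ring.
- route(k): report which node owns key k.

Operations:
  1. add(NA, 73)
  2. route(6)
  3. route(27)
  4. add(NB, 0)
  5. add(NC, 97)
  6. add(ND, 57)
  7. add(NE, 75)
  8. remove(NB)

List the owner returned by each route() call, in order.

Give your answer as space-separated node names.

Op 1: add NA@73 -> ring=[73:NA]
Op 2: route key 6: smallest pos >= 6 is 73 -> NA
Op 3: route key 27: smallest pos >= 27 is 73 -> NA
Op 4: add NB@0 -> ring=[0:NB,73:NA]
Op 5: add NC@97 -> ring=[0:NB,73:NA,97:NC]
Op 6: add ND@57 -> ring=[0:NB,57:ND,73:NA,97:NC]
Op 7: add NE@75 -> ring=[0:NB,57:ND,73:NA,75:NE,97:NC]
Op 8: remove NB -> ring=[57:ND,73:NA,75:NE,97:NC]

Answer: NA NA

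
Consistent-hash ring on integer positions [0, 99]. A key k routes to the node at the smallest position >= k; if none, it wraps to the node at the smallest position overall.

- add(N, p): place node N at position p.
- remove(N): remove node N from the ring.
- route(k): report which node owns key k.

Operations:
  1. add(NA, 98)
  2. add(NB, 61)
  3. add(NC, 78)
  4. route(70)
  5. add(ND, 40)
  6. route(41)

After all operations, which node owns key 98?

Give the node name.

Op 1: add NA@98 -> ring=[98:NA]
Op 2: add NB@61 -> ring=[61:NB,98:NA]
Op 3: add NC@78 -> ring=[61:NB,78:NC,98:NA]
Op 4: route key 70: smallest pos >= 70 is 78 -> NC
Op 5: add ND@40 -> ring=[40:ND,61:NB,78:NC,98:NA]
Op 6: route key 41: smallest pos >= 41 is 61 -> NB
Final route key 98: smallest pos >= 98 is 98 -> NA

Answer: NA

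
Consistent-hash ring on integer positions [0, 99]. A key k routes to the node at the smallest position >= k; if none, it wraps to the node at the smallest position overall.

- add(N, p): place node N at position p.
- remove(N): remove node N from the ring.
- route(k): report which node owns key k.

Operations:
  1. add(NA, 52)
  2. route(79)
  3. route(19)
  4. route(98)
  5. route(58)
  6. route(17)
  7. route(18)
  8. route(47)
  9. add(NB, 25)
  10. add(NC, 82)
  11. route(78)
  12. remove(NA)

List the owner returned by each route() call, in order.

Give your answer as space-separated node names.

Op 1: add NA@52 -> ring=[52:NA]
Op 2: route key 79: none >= 79, wrap to smallest pos 52 -> NA
Op 3: route key 19: smallest pos >= 19 is 52 -> NA
Op 4: route key 98: none >= 98, wrap to smallest pos 52 -> NA
Op 5: route key 58: none >= 58, wrap to smallest pos 52 -> NA
Op 6: route key 17: smallest pos >= 17 is 52 -> NA
Op 7: route key 18: smallest pos >= 18 is 52 -> NA
Op 8: route key 47: smallest pos >= 47 is 52 -> NA
Op 9: add NB@25 -> ring=[25:NB,52:NA]
Op 10: add NC@82 -> ring=[25:NB,52:NA,82:NC]
Op 11: route key 78: smallest pos >= 78 is 82 -> NC
Op 12: remove NA -> ring=[25:NB,82:NC]

Answer: NA NA NA NA NA NA NA NC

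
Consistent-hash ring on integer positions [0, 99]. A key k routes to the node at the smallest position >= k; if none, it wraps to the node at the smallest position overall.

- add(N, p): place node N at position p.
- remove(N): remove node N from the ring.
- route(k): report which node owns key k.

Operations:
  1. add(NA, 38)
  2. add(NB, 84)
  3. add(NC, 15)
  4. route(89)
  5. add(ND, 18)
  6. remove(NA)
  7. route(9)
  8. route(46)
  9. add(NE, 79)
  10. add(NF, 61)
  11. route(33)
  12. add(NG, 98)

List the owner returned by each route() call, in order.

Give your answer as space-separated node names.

Answer: NC NC NB NF

Derivation:
Op 1: add NA@38 -> ring=[38:NA]
Op 2: add NB@84 -> ring=[38:NA,84:NB]
Op 3: add NC@15 -> ring=[15:NC,38:NA,84:NB]
Op 4: route key 89: none >= 89, wrap to smallest pos 15 -> NC
Op 5: add ND@18 -> ring=[15:NC,18:ND,38:NA,84:NB]
Op 6: remove NA -> ring=[15:NC,18:ND,84:NB]
Op 7: route key 9: smallest pos >= 9 is 15 -> NC
Op 8: route key 46: smallest pos >= 46 is 84 -> NB
Op 9: add NE@79 -> ring=[15:NC,18:ND,79:NE,84:NB]
Op 10: add NF@61 -> ring=[15:NC,18:ND,61:NF,79:NE,84:NB]
Op 11: route key 33: smallest pos >= 33 is 61 -> NF
Op 12: add NG@98 -> ring=[15:NC,18:ND,61:NF,79:NE,84:NB,98:NG]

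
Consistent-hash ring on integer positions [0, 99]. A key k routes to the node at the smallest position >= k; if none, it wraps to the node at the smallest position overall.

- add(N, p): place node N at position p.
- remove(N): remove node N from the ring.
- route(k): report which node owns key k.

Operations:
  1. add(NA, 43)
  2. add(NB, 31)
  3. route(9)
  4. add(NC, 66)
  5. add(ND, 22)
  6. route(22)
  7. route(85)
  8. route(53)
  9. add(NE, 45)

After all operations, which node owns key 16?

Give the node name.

Op 1: add NA@43 -> ring=[43:NA]
Op 2: add NB@31 -> ring=[31:NB,43:NA]
Op 3: route key 9: smallest pos >= 9 is 31 -> NB
Op 4: add NC@66 -> ring=[31:NB,43:NA,66:NC]
Op 5: add ND@22 -> ring=[22:ND,31:NB,43:NA,66:NC]
Op 6: route key 22: smallest pos >= 22 is 22 -> ND
Op 7: route key 85: none >= 85, wrap to smallest pos 22 -> ND
Op 8: route key 53: smallest pos >= 53 is 66 -> NC
Op 9: add NE@45 -> ring=[22:ND,31:NB,43:NA,45:NE,66:NC]
Final route key 16: smallest pos >= 16 is 22 -> ND

Answer: ND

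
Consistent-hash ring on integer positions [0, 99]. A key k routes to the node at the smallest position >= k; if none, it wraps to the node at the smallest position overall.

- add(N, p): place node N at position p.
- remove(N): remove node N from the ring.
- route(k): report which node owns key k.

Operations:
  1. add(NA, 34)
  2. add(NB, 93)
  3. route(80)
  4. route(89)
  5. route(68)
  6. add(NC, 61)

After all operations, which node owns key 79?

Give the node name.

Op 1: add NA@34 -> ring=[34:NA]
Op 2: add NB@93 -> ring=[34:NA,93:NB]
Op 3: route key 80: smallest pos >= 80 is 93 -> NB
Op 4: route key 89: smallest pos >= 89 is 93 -> NB
Op 5: route key 68: smallest pos >= 68 is 93 -> NB
Op 6: add NC@61 -> ring=[34:NA,61:NC,93:NB]
Final route key 79: smallest pos >= 79 is 93 -> NB

Answer: NB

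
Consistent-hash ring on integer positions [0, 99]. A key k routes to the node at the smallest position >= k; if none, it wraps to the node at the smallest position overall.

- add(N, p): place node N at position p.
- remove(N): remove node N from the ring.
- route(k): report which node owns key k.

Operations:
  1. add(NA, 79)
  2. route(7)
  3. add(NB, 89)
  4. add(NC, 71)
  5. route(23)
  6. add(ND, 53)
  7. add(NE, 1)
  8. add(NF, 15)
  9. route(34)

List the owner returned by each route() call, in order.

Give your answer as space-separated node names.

Answer: NA NC ND

Derivation:
Op 1: add NA@79 -> ring=[79:NA]
Op 2: route key 7: smallest pos >= 7 is 79 -> NA
Op 3: add NB@89 -> ring=[79:NA,89:NB]
Op 4: add NC@71 -> ring=[71:NC,79:NA,89:NB]
Op 5: route key 23: smallest pos >= 23 is 71 -> NC
Op 6: add ND@53 -> ring=[53:ND,71:NC,79:NA,89:NB]
Op 7: add NE@1 -> ring=[1:NE,53:ND,71:NC,79:NA,89:NB]
Op 8: add NF@15 -> ring=[1:NE,15:NF,53:ND,71:NC,79:NA,89:NB]
Op 9: route key 34: smallest pos >= 34 is 53 -> ND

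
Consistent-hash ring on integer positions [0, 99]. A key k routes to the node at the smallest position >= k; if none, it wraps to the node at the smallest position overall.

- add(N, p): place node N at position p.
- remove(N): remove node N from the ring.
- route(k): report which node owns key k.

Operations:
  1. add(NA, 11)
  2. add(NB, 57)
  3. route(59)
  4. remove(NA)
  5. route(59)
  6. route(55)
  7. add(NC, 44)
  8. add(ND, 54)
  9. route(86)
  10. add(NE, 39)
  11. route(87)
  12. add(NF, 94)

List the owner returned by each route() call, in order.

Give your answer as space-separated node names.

Answer: NA NB NB NC NE

Derivation:
Op 1: add NA@11 -> ring=[11:NA]
Op 2: add NB@57 -> ring=[11:NA,57:NB]
Op 3: route key 59: none >= 59, wrap to smallest pos 11 -> NA
Op 4: remove NA -> ring=[57:NB]
Op 5: route key 59: none >= 59, wrap to smallest pos 57 -> NB
Op 6: route key 55: smallest pos >= 55 is 57 -> NB
Op 7: add NC@44 -> ring=[44:NC,57:NB]
Op 8: add ND@54 -> ring=[44:NC,54:ND,57:NB]
Op 9: route key 86: none >= 86, wrap to smallest pos 44 -> NC
Op 10: add NE@39 -> ring=[39:NE,44:NC,54:ND,57:NB]
Op 11: route key 87: none >= 87, wrap to smallest pos 39 -> NE
Op 12: add NF@94 -> ring=[39:NE,44:NC,54:ND,57:NB,94:NF]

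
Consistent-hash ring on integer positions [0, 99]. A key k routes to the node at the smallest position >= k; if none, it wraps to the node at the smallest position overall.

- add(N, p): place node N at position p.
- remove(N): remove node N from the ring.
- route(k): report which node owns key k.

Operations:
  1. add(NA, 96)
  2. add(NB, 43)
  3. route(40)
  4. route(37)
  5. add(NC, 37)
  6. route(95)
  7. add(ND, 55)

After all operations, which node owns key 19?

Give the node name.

Op 1: add NA@96 -> ring=[96:NA]
Op 2: add NB@43 -> ring=[43:NB,96:NA]
Op 3: route key 40: smallest pos >= 40 is 43 -> NB
Op 4: route key 37: smallest pos >= 37 is 43 -> NB
Op 5: add NC@37 -> ring=[37:NC,43:NB,96:NA]
Op 6: route key 95: smallest pos >= 95 is 96 -> NA
Op 7: add ND@55 -> ring=[37:NC,43:NB,55:ND,96:NA]
Final route key 19: smallest pos >= 19 is 37 -> NC

Answer: NC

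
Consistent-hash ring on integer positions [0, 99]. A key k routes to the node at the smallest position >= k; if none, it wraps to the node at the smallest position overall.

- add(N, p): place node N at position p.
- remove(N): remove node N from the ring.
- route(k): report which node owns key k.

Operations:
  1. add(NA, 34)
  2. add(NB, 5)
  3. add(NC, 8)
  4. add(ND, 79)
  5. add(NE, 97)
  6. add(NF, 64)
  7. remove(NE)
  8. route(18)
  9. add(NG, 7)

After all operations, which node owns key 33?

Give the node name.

Answer: NA

Derivation:
Op 1: add NA@34 -> ring=[34:NA]
Op 2: add NB@5 -> ring=[5:NB,34:NA]
Op 3: add NC@8 -> ring=[5:NB,8:NC,34:NA]
Op 4: add ND@79 -> ring=[5:NB,8:NC,34:NA,79:ND]
Op 5: add NE@97 -> ring=[5:NB,8:NC,34:NA,79:ND,97:NE]
Op 6: add NF@64 -> ring=[5:NB,8:NC,34:NA,64:NF,79:ND,97:NE]
Op 7: remove NE -> ring=[5:NB,8:NC,34:NA,64:NF,79:ND]
Op 8: route key 18: smallest pos >= 18 is 34 -> NA
Op 9: add NG@7 -> ring=[5:NB,7:NG,8:NC,34:NA,64:NF,79:ND]
Final route key 33: smallest pos >= 33 is 34 -> NA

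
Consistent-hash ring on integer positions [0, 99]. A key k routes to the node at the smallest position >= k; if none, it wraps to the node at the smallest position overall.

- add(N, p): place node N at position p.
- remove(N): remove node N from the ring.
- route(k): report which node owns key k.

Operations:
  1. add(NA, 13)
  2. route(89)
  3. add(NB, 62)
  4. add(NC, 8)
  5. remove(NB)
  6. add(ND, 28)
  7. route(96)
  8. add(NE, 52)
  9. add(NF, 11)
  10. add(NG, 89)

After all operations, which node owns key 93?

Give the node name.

Answer: NC

Derivation:
Op 1: add NA@13 -> ring=[13:NA]
Op 2: route key 89: none >= 89, wrap to smallest pos 13 -> NA
Op 3: add NB@62 -> ring=[13:NA,62:NB]
Op 4: add NC@8 -> ring=[8:NC,13:NA,62:NB]
Op 5: remove NB -> ring=[8:NC,13:NA]
Op 6: add ND@28 -> ring=[8:NC,13:NA,28:ND]
Op 7: route key 96: none >= 96, wrap to smallest pos 8 -> NC
Op 8: add NE@52 -> ring=[8:NC,13:NA,28:ND,52:NE]
Op 9: add NF@11 -> ring=[8:NC,11:NF,13:NA,28:ND,52:NE]
Op 10: add NG@89 -> ring=[8:NC,11:NF,13:NA,28:ND,52:NE,89:NG]
Final route key 93: none >= 93, wrap to smallest pos 8 -> NC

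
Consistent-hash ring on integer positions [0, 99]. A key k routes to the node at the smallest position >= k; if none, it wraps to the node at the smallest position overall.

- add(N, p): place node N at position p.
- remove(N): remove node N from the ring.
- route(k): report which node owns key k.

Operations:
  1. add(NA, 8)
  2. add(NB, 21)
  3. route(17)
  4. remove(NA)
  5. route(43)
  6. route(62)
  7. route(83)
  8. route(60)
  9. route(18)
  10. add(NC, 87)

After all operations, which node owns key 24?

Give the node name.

Answer: NC

Derivation:
Op 1: add NA@8 -> ring=[8:NA]
Op 2: add NB@21 -> ring=[8:NA,21:NB]
Op 3: route key 17: smallest pos >= 17 is 21 -> NB
Op 4: remove NA -> ring=[21:NB]
Op 5: route key 43: none >= 43, wrap to smallest pos 21 -> NB
Op 6: route key 62: none >= 62, wrap to smallest pos 21 -> NB
Op 7: route key 83: none >= 83, wrap to smallest pos 21 -> NB
Op 8: route key 60: none >= 60, wrap to smallest pos 21 -> NB
Op 9: route key 18: smallest pos >= 18 is 21 -> NB
Op 10: add NC@87 -> ring=[21:NB,87:NC]
Final route key 24: smallest pos >= 24 is 87 -> NC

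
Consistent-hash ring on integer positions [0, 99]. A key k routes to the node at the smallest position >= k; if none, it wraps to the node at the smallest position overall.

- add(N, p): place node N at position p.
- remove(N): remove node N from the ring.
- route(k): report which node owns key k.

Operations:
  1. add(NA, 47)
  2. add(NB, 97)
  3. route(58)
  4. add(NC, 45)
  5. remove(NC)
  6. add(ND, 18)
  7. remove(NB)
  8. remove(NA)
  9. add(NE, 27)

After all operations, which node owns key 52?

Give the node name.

Op 1: add NA@47 -> ring=[47:NA]
Op 2: add NB@97 -> ring=[47:NA,97:NB]
Op 3: route key 58: smallest pos >= 58 is 97 -> NB
Op 4: add NC@45 -> ring=[45:NC,47:NA,97:NB]
Op 5: remove NC -> ring=[47:NA,97:NB]
Op 6: add ND@18 -> ring=[18:ND,47:NA,97:NB]
Op 7: remove NB -> ring=[18:ND,47:NA]
Op 8: remove NA -> ring=[18:ND]
Op 9: add NE@27 -> ring=[18:ND,27:NE]
Final route key 52: none >= 52, wrap to smallest pos 18 -> ND

Answer: ND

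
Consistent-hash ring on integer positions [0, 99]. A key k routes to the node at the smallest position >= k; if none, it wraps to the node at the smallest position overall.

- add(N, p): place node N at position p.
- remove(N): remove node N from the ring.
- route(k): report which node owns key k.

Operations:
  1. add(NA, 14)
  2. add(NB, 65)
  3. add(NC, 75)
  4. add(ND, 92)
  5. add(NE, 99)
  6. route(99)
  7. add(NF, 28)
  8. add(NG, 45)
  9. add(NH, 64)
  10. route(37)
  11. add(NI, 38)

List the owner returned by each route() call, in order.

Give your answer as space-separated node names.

Op 1: add NA@14 -> ring=[14:NA]
Op 2: add NB@65 -> ring=[14:NA,65:NB]
Op 3: add NC@75 -> ring=[14:NA,65:NB,75:NC]
Op 4: add ND@92 -> ring=[14:NA,65:NB,75:NC,92:ND]
Op 5: add NE@99 -> ring=[14:NA,65:NB,75:NC,92:ND,99:NE]
Op 6: route key 99: smallest pos >= 99 is 99 -> NE
Op 7: add NF@28 -> ring=[14:NA,28:NF,65:NB,75:NC,92:ND,99:NE]
Op 8: add NG@45 -> ring=[14:NA,28:NF,45:NG,65:NB,75:NC,92:ND,99:NE]
Op 9: add NH@64 -> ring=[14:NA,28:NF,45:NG,64:NH,65:NB,75:NC,92:ND,99:NE]
Op 10: route key 37: smallest pos >= 37 is 45 -> NG
Op 11: add NI@38 -> ring=[14:NA,28:NF,38:NI,45:NG,64:NH,65:NB,75:NC,92:ND,99:NE]

Answer: NE NG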